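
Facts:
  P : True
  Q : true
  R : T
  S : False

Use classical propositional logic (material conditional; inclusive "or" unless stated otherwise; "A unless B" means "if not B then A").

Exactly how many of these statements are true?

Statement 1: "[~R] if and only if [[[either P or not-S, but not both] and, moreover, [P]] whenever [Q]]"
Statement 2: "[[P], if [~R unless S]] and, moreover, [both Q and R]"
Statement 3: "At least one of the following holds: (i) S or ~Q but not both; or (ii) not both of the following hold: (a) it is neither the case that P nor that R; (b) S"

Statement 1: Parsed as not R iff (Q -> ((P xor not S) and P))

not R = not True = False
not S = not False = True
P xor not S = True xor True = False
(P xor not S) and P = False and True = False
Q -> ((P xor not S) and P) = True -> False = False
not R iff (Q -> ((P xor not S) and P)) = False iff False = True
So Statement 1 is true.

Statement 2: Formalization: ((not R or S) -> P) and (Q and R)

not R = not True = False
not R or S = False or False = False
(not R or S) -> P = False -> True = True
Q and R = True and True = True
((not R or S) -> P) and (Q and R) = True and True = True
Hence Statement 2 is true.

Statement 3: This is (S xor not Q) or ((P nor R) nand S).

not Q = not True = False
S xor not Q = False xor False = False
P nor R = True nor True = False
(P nor R) nand S = False nand False = True
(S xor not Q) or ((P nor R) nand S) = False or True = True
Thus Statement 3 is true.

True statements: 3.

3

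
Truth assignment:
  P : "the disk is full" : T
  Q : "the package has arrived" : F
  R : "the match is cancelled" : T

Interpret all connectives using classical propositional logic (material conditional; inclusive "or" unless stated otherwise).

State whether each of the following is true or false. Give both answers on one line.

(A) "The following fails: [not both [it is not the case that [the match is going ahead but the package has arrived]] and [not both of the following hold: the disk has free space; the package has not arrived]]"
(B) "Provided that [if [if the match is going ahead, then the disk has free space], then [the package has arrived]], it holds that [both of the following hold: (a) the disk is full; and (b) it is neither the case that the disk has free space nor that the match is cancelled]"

(A): In symbols: not (not (not R and Q) nand (not P nand not Q))

not R = not True = False
not R and Q = False and False = False
not (not R and Q) = not False = True
not P = not True = False
not Q = not False = True
not P nand not Q = False nand True = True
not (not R and Q) nand (not P nand not Q) = True nand True = False
not (not (not R and Q) nand (not P nand not Q)) = not False = True
Hence (A) is true.

(B): This is ((not R -> not P) -> Q) -> (P and (not P nor R)).

not R = not True = False
not P = not True = False
not R -> not P = False -> False = True
(not R -> not P) -> Q = True -> False = False
not P = not True = False
not P nor R = False nor True = False
P and (not P nor R) = True and False = False
((not R -> not P) -> Q) -> (P and (not P nor R)) = False -> False = True
So (B) is true.

(A) True; (B) True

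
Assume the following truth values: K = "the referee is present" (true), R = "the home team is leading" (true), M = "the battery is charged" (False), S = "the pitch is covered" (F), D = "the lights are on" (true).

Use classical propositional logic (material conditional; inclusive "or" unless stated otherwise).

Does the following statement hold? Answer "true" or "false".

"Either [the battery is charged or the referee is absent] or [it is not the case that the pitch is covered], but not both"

True

Formalization: (M ∨ ¬K) ⊕ ¬S

¬K = ¬T = F
M ∨ ¬K = F ∨ F = F
¬S = ¬F = T
(M ∨ ¬K) ⊕ ¬S = F ⊕ T = T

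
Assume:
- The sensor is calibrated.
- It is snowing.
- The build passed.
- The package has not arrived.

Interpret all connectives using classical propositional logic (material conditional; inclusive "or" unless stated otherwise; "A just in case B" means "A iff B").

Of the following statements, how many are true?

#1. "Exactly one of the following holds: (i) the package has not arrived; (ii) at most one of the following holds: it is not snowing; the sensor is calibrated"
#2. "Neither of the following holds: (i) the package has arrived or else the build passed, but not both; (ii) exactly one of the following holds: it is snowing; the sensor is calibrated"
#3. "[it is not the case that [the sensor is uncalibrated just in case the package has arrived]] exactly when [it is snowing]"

0

Let S = "the package has arrived" (F), Q = "it is snowing" (T), P = "the sensor is calibrated" (T), R = "the build passed" (T).

#1: In symbols: ¬S ⊕ (¬Q ↑ P)

¬S = ¬F = T
¬Q = ¬T = F
¬Q ↑ P = F ↑ T = T
¬S ⊕ (¬Q ↑ P) = T ⊕ T = F
Hence #1 is false.

#2: This is (S ⊕ R) ↓ (Q ⊕ P).

S ⊕ R = F ⊕ T = T
Q ⊕ P = T ⊕ T = F
(S ⊕ R) ↓ (Q ⊕ P) = T ↓ F = F
So #2 is false.

#3: Parsed as ¬(¬P ↔ S) ↔ Q

¬P = ¬T = F
¬P ↔ S = F ↔ F = T
¬(¬P ↔ S) = ¬T = F
¬(¬P ↔ S) ↔ Q = F ↔ T = F
Hence #3 is false.

0 of the 3 statements are true (none).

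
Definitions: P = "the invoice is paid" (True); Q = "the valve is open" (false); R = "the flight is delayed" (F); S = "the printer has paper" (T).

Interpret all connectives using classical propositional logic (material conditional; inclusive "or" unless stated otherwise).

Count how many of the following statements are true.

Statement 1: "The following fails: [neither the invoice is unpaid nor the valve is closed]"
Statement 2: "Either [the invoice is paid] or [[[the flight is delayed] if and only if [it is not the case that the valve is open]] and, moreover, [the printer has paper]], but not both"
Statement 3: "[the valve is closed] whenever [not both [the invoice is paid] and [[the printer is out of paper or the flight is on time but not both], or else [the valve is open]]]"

3

Statement 1: Formalization: ¬(¬P ↓ ¬Q)

¬P = ¬T = F
¬Q = ¬F = T
¬P ↓ ¬Q = F ↓ T = F
¬(¬P ↓ ¬Q) = ¬F = T
So Statement 1 is true.

Statement 2: Parsed as P ⊕ ((R ↔ ¬Q) ∧ S)

¬Q = ¬F = T
R ↔ ¬Q = F ↔ T = F
(R ↔ ¬Q) ∧ S = F ∧ T = F
P ⊕ ((R ↔ ¬Q) ∧ S) = T ⊕ F = T
Thus Statement 2 is true.

Statement 3: Parsed as (P ↑ ((¬S ⊕ ¬R) ∨ Q)) → ¬Q

¬S = ¬T = F
¬R = ¬F = T
¬S ⊕ ¬R = F ⊕ T = T
(¬S ⊕ ¬R) ∨ Q = T ∨ F = T
P ↑ ((¬S ⊕ ¬R) ∨ Q) = T ↑ T = F
¬Q = ¬F = T
(P ↑ ((¬S ⊕ ¬R) ∨ Q)) → ¬Q = F → T = T
So Statement 3 is true.

Count: 3.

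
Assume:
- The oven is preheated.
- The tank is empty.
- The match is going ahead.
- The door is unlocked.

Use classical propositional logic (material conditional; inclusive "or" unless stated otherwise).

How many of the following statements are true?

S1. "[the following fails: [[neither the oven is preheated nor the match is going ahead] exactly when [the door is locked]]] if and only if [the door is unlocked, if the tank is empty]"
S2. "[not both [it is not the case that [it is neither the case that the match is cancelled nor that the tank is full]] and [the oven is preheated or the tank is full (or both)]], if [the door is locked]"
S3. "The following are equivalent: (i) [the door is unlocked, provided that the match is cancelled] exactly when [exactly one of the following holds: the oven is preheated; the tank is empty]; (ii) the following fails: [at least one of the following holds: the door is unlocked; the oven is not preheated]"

Let P = "the oven is preheated" (T), R = "the match is cancelled" (F), S = "the door is locked" (F), Q = "the tank is full" (F).

S1: In symbols: ¬((P ↓ ¬R) ↔ S) ↔ (¬Q → ¬S)

¬R = ¬F = T
P ↓ ¬R = T ↓ T = F
(P ↓ ¬R) ↔ S = F ↔ F = T
¬((P ↓ ¬R) ↔ S) = ¬T = F
¬Q = ¬F = T
¬S = ¬F = T
¬Q → ¬S = T → T = T
¬((P ↓ ¬R) ↔ S) ↔ (¬Q → ¬S) = F ↔ T = F
So S1 is false.

S2: Parsed as S → (¬(R ↓ Q) ↑ (P ∨ Q))

R ↓ Q = F ↓ F = T
¬(R ↓ Q) = ¬T = F
P ∨ Q = T ∨ F = T
¬(R ↓ Q) ↑ (P ∨ Q) = F ↑ T = T
S → (¬(R ↓ Q) ↑ (P ∨ Q)) = F → T = T
So S2 is true.

S3: In symbols: ((R → ¬S) ↔ (P ⊕ ¬Q)) ↔ ¬(¬S ∨ ¬P)

¬S = ¬F = T
R → ¬S = F → T = T
¬Q = ¬F = T
P ⊕ ¬Q = T ⊕ T = F
(R → ¬S) ↔ (P ⊕ ¬Q) = T ↔ F = F
¬S = ¬F = T
¬P = ¬T = F
¬S ∨ ¬P = T ∨ F = T
¬(¬S ∨ ¬P) = ¬T = F
((R → ¬S) ↔ (P ⊕ ¬Q)) ↔ ¬(¬S ∨ ¬P) = F ↔ F = T
So S3 is true.

True statements: 2.

2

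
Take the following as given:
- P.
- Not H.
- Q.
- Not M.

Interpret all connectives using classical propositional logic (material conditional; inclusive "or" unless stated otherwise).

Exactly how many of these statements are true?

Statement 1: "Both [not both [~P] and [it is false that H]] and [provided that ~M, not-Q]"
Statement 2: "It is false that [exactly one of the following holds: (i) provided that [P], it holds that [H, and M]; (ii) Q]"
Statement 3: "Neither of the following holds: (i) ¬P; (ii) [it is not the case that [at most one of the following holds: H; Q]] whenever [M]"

0

Statement 1: In symbols: (~P nand ~H) & (~M -> ~Q)

~P = ~T = F
~H = ~F = T
~P nand ~H = F nand T = T
~M = ~F = T
~Q = ~T = F
~M -> ~Q = T -> F = F
(~P nand ~H) & (~M -> ~Q) = T & F = F
Thus Statement 1 is false.

Statement 2: In symbols: ~((P -> (H & M)) xor Q)

H & M = F & F = F
P -> (H & M) = T -> F = F
(P -> (H & M)) xor Q = F xor T = T
~((P -> (H & M)) xor Q) = ~T = F
So Statement 2 is false.

Statement 3: Parsed as ~P nor (M -> ~(H nand Q))

~P = ~T = F
H nand Q = F nand T = T
~(H nand Q) = ~T = F
M -> ~(H nand Q) = F -> F = T
~P nor (M -> ~(H nand Q)) = F nor T = F
Thus Statement 3 is false.

0 of the 3 statements are true (none).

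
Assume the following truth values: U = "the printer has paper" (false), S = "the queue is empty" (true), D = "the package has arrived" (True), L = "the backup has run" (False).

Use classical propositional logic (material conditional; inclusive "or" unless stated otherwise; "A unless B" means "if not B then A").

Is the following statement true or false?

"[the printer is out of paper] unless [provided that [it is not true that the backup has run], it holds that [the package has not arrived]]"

true

In symbols: not U or (not L -> not D)

not U = not False = True
not L = not False = True
not D = not True = False
not L -> not D = True -> False = False
not U or (not L -> not D) = True or False = True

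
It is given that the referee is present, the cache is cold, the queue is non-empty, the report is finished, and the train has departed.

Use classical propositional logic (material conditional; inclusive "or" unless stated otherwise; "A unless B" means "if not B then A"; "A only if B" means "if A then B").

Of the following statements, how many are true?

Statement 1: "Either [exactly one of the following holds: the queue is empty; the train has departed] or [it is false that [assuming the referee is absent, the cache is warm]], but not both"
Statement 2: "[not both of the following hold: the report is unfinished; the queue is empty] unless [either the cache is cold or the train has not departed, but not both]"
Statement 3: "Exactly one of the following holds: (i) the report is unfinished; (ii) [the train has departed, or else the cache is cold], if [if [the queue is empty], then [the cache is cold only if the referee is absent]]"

Let R = "the queue is empty" (F), U = "the train has departed" (T), P = "the referee is present" (T), Q = "the cache is warm" (F), S = "the report is finished" (T).

Statement 1: In symbols: (R xor U) xor ~(~P -> Q)

R xor U = F xor T = T
~P = ~T = F
~P -> Q = F -> F = T
~(~P -> Q) = ~T = F
(R xor U) xor ~(~P -> Q) = T xor F = T
Thus Statement 1 is true.

Statement 2: Parsed as (~S nand R) | (~Q xor ~U)

~S = ~T = F
~S nand R = F nand F = T
~Q = ~F = T
~U = ~T = F
~Q xor ~U = T xor F = T
(~S nand R) | (~Q xor ~U) = T | T = T
Thus Statement 2 is true.

Statement 3: Parsed as ~S xor ((R -> (~Q -> ~P)) -> (U | ~Q))

~S = ~T = F
~Q = ~F = T
~P = ~T = F
~Q -> ~P = T -> F = F
R -> (~Q -> ~P) = F -> F = T
~Q = ~F = T
U | ~Q = T | T = T
(R -> (~Q -> ~P)) -> (U | ~Q) = T -> T = T
~S xor ((R -> (~Q -> ~P)) -> (U | ~Q)) = F xor T = T
Hence Statement 3 is true.

True statements: 3 (Statement 1, Statement 2, Statement 3).

3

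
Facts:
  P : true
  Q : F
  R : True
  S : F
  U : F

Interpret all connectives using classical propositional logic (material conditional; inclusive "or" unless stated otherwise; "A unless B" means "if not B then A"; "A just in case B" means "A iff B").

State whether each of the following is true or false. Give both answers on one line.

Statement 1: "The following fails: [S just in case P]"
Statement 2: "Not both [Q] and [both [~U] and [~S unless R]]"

Statement 1 T; Statement 2 T

Statement 1: In symbols: ~(S <-> P)

S <-> P = F <-> T = F
~(S <-> P) = ~F = T
Hence Statement 1 is true.

Statement 2: This is Q nand (~U & (~S | R)).

~U = ~F = T
~S = ~F = T
~S | R = T | T = T
~U & (~S | R) = T & T = T
Q nand (~U & (~S | R)) = F nand T = T
So Statement 2 is true.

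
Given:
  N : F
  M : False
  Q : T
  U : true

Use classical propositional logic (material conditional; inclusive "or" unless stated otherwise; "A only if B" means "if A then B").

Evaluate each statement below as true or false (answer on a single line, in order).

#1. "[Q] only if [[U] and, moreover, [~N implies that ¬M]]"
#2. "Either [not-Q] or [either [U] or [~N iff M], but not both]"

#1 true / #2 true

#1: This is Q → (U ∧ (¬N → ¬M)).

¬N = ¬F = T
¬M = ¬F = T
¬N → ¬M = T → T = T
U ∧ (¬N → ¬M) = T ∧ T = T
Q → (U ∧ (¬N → ¬M)) = T → T = T
Thus #1 is true.

#2: This is ¬Q ∨ (U ⊕ (¬N ↔ M)).

¬Q = ¬T = F
¬N = ¬F = T
¬N ↔ M = T ↔ F = F
U ⊕ (¬N ↔ M) = T ⊕ F = T
¬Q ∨ (U ⊕ (¬N ↔ M)) = F ∨ T = T
Hence #2 is true.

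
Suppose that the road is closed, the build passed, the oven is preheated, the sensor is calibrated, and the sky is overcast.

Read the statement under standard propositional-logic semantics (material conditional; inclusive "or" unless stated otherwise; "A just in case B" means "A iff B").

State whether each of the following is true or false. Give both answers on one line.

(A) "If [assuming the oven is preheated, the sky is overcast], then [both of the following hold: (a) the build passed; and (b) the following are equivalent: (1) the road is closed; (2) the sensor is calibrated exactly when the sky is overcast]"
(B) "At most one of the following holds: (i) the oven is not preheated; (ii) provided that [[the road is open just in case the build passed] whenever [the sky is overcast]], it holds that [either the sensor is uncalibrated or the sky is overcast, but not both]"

Let L = "the oven is preheated" (True), G = "the sky is overcast" (True), N = "the build passed" (True), M = "the road is closed" (True), W = "the sensor is calibrated" (True).

(A): This is (L -> G) -> (N and (M iff (W iff G))).

L -> G = True -> True = True
W iff G = True iff True = True
M iff (W iff G) = True iff True = True
N and (M iff (W iff G)) = True and True = True
(L -> G) -> (N and (M iff (W iff G))) = True -> True = True
Hence (A) is true.

(B): In symbols: not L nand ((G -> (not M iff N)) -> (not W xor G))

not L = not True = False
not M = not True = False
not M iff N = False iff True = False
G -> (not M iff N) = True -> False = False
not W = not True = False
not W xor G = False xor True = True
(G -> (not M iff N)) -> (not W xor G) = False -> True = True
not L nand ((G -> (not M iff N)) -> (not W xor G)) = False nand True = True
Hence (B) is true.

(A) True; (B) True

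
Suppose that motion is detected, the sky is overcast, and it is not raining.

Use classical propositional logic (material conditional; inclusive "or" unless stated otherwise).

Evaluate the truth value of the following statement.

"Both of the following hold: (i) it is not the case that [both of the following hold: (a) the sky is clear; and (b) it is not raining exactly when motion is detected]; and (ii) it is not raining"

True.

Let Q = "the sky is overcast" (T), R = "it is raining" (F), P = "motion is detected" (T).
Parsed as ~(~Q & (~R <-> P)) & ~R

~Q = ~T = F
~R = ~F = T
~R <-> P = T <-> T = T
~Q & (~R <-> P) = F & T = F
~(~Q & (~R <-> P)) = ~F = T
~R = ~F = T
~(~Q & (~R <-> P)) & ~R = T & T = T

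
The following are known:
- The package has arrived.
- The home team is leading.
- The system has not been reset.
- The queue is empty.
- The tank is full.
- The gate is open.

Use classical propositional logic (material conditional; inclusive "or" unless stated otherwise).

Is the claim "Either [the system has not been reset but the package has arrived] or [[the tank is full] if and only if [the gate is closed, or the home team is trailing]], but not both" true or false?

True.

Let W = "the system has been reset" (F), K = "the package has arrived" (T), D = "the tank is full" (T), P = "the gate is open" (T), S = "the home team is leading" (T).
In symbols: (~W & K) xor (D <-> (~P | ~S))

~W = ~F = T
~W & K = T & T = T
~P = ~T = F
~S = ~T = F
~P | ~S = F | F = F
D <-> (~P | ~S) = T <-> F = F
(~W & K) xor (D <-> (~P | ~S)) = T xor F = T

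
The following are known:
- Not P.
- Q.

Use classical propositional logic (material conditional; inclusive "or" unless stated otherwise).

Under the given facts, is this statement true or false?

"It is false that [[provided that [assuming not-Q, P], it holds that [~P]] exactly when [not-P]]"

false

Parsed as ¬(((¬Q → P) → ¬P) ↔ ¬P)

¬Q = ¬T = F
¬Q → P = F → F = T
¬P = ¬F = T
(¬Q → P) → ¬P = T → T = T
¬P = ¬F = T
((¬Q → P) → ¬P) ↔ ¬P = T ↔ T = T
¬(((¬Q → P) → ¬P) ↔ ¬P) = ¬T = F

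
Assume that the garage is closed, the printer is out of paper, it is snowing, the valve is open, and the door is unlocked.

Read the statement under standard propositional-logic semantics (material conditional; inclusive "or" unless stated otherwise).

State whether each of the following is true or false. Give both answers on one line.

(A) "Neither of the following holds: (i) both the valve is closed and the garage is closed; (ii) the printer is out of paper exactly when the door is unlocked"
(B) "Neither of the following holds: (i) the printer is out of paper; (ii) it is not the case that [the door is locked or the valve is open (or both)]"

Let S = "the valve is open" (True), P = "the garage is closed" (True), Q = "the printer has paper" (False), U = "the door is locked" (False).

(A): This is (not S and P) nor (not Q iff not U).

not S = not True = False
not S and P = False and True = False
not Q = not False = True
not U = not False = True
not Q iff not U = True iff True = True
(not S and P) nor (not Q iff not U) = False nor True = False
Thus (A) is false.

(B): In symbols: not Q nor not (U or S)

not Q = not False = True
U or S = False or True = True
not (U or S) = not True = False
not Q nor not (U or S) = True nor False = False
So (B) is false.

(A) false; (B) false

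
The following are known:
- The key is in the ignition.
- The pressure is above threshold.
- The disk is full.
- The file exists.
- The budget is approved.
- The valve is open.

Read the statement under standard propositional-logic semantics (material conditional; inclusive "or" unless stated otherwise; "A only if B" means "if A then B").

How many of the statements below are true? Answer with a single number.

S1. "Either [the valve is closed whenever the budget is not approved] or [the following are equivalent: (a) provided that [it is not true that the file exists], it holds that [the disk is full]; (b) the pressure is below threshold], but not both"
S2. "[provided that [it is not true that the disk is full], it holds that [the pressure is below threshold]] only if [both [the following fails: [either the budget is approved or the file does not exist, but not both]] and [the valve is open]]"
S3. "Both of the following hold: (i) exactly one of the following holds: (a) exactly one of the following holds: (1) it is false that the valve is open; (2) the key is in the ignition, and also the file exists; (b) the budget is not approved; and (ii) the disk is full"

2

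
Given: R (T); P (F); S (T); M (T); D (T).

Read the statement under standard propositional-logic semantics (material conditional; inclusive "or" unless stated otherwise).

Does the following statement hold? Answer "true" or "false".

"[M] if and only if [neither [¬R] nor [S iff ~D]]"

Values: M=T, R=T, S=T, D=T.
In symbols: M ↔ (¬R ↓ (S ↔ ¬D))

¬R = ¬T = F
¬D = ¬T = F
S ↔ ¬D = T ↔ F = F
¬R ↓ (S ↔ ¬D) = F ↓ F = T
M ↔ (¬R ↓ (S ↔ ¬D)) = T ↔ T = T

true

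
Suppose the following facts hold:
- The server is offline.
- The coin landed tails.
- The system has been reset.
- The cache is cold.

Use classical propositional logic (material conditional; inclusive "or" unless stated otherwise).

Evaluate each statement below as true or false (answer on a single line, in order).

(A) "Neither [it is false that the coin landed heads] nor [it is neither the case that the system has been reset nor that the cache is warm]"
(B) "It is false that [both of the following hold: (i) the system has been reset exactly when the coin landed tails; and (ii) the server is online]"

(A) False; (B) True

Let U = "the coin landed heads" (F), W = "the system has been reset" (T), V = "the cache is warm" (F), P = "the server is online" (F).

(A): In symbols: ¬U ↓ (W ↓ V)

¬U = ¬F = T
W ↓ V = T ↓ F = F
¬U ↓ (W ↓ V) = T ↓ F = F
Thus (A) is false.

(B): Parsed as ¬((W ↔ ¬U) ∧ P)

¬U = ¬F = T
W ↔ ¬U = T ↔ T = T
(W ↔ ¬U) ∧ P = T ∧ F = F
¬((W ↔ ¬U) ∧ P) = ¬F = T
So (B) is true.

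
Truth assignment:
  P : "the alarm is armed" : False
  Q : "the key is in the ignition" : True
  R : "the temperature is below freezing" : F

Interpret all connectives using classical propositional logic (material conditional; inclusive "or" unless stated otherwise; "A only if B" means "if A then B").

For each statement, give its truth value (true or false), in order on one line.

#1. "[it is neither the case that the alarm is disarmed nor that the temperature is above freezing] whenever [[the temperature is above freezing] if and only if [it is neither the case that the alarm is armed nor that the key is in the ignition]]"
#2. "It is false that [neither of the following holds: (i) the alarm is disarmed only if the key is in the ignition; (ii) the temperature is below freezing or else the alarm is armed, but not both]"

#1: Parsed as (not R iff (P nor Q)) -> (not P nor not R)

not R = not False = True
P nor Q = False nor True = False
not R iff (P nor Q) = True iff False = False
not P = not False = True
not R = not False = True
not P nor not R = True nor True = False
(not R iff (P nor Q)) -> (not P nor not R) = False -> False = True
Hence #1 is true.

#2: Parsed as not ((not P -> Q) nor (R xor P))

not P = not False = True
not P -> Q = True -> True = True
R xor P = False xor False = False
(not P -> Q) nor (R xor P) = True nor False = False
not ((not P -> Q) nor (R xor P)) = not False = True
So #2 is true.

#1 true; #2 true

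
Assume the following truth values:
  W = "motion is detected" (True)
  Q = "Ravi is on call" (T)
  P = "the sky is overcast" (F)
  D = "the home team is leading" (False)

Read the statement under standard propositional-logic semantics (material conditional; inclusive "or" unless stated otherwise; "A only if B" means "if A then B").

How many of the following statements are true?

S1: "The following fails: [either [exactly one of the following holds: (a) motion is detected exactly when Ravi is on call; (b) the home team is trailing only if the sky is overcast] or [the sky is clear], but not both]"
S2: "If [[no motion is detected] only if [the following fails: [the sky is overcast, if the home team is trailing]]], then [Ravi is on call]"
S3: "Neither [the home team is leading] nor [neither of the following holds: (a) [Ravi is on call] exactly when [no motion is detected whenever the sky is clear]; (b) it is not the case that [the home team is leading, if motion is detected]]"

3

S1: Formalization: not (((W iff Q) xor (not D -> P)) xor not P)

W iff Q = True iff True = True
not D = not False = True
not D -> P = True -> False = False
(W iff Q) xor (not D -> P) = True xor False = True
not P = not False = True
((W iff Q) xor (not D -> P)) xor not P = True xor True = False
not (((W iff Q) xor (not D -> P)) xor not P) = not False = True
Thus S1 is true.

S2: Formalization: (not W -> not (not D -> P)) -> Q

not W = not True = False
not D = not False = True
not D -> P = True -> False = False
not (not D -> P) = not False = True
not W -> not (not D -> P) = False -> True = True
(not W -> not (not D -> P)) -> Q = True -> True = True
Thus S2 is true.

S3: Parsed as D nor ((Q iff (not P -> not W)) nor not (W -> D))

not P = not False = True
not W = not True = False
not P -> not W = True -> False = False
Q iff (not P -> not W) = True iff False = False
W -> D = True -> False = False
not (W -> D) = not False = True
(Q iff (not P -> not W)) nor not (W -> D) = False nor True = False
D nor ((Q iff (not P -> not W)) nor not (W -> D)) = False nor False = True
Thus S3 is true.

3 of the 3 statements are true.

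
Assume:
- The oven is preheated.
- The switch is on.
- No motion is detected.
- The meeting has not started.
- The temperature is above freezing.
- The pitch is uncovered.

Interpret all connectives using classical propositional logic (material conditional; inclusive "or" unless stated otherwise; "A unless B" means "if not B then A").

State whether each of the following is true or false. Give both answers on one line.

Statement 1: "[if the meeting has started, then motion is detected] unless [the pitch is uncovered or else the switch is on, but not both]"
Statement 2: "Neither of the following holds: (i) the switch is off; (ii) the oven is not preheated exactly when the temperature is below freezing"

Let K = "the meeting has started" (False), V = "motion is detected" (False), D = "the pitch is covered" (False), N = "the switch is on" (True), G = "the oven is preheated" (True), S = "the temperature is below freezing" (False).

Statement 1: In symbols: (K -> V) or (not D xor N)

K -> V = False -> False = True
not D = not False = True
not D xor N = True xor True = False
(K -> V) or (not D xor N) = True or False = True
Hence Statement 1 is true.

Statement 2: This is not N nor (not G iff S).

not N = not True = False
not G = not True = False
not G iff S = False iff False = True
not N nor (not G iff S) = False nor True = False
Hence Statement 2 is false.

Statement 1 true / Statement 2 false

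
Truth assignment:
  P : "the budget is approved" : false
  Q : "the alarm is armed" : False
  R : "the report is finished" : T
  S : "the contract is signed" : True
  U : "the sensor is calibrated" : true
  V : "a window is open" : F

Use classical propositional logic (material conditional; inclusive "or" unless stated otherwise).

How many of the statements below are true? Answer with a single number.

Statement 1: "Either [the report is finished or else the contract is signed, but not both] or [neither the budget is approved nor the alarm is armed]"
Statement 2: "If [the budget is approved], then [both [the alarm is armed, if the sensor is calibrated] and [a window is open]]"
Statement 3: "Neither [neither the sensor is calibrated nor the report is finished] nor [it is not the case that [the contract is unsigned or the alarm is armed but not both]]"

Statement 1: This is (R xor S) | (P nor Q).

R xor S = T xor T = F
P nor Q = F nor F = T
(R xor S) | (P nor Q) = F | T = T
Thus Statement 1 is true.

Statement 2: Formalization: P -> ((U -> Q) & V)

U -> Q = T -> F = F
(U -> Q) & V = F & F = F
P -> ((U -> Q) & V) = F -> F = T
Thus Statement 2 is true.

Statement 3: Formalization: (U nor R) nor ~(~S xor Q)

U nor R = T nor T = F
~S = ~T = F
~S xor Q = F xor F = F
~(~S xor Q) = ~F = T
(U nor R) nor ~(~S xor Q) = F nor T = F
Hence Statement 3 is false.

True statements: 2 (Statement 1, Statement 2).

2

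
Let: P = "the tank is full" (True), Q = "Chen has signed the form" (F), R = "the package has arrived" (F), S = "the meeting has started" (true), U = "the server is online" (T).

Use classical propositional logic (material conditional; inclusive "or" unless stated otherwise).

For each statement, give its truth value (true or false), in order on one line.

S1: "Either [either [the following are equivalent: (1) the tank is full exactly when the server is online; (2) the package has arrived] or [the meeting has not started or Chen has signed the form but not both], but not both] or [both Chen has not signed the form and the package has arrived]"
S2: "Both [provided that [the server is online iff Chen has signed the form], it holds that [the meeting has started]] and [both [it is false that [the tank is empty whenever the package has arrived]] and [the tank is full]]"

S1 F, S2 F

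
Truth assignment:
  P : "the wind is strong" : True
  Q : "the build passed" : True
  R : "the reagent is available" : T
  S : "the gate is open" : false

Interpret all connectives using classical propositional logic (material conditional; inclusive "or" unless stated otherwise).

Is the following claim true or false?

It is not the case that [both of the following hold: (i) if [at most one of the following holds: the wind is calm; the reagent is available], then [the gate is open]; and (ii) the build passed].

The statement is true.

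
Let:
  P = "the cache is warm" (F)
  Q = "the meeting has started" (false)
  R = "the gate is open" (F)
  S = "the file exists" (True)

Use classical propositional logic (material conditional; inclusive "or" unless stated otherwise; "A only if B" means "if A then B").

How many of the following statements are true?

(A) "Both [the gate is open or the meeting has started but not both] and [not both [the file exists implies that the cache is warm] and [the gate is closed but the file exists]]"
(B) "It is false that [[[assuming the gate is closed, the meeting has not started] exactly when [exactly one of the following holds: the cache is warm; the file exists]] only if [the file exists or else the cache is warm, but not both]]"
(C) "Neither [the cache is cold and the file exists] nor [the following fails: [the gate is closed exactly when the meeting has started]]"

0

(A): This is (R xor Q) & ((S -> P) nand (~R & S)).

R xor Q = F xor F = F
S -> P = T -> F = F
~R = ~F = T
~R & S = T & T = T
(S -> P) nand (~R & S) = F nand T = T
(R xor Q) & ((S -> P) nand (~R & S)) = F & T = F
So (A) is false.

(B): Parsed as ~(((~R -> ~Q) <-> (P xor S)) -> (S xor P))

~R = ~F = T
~Q = ~F = T
~R -> ~Q = T -> T = T
P xor S = F xor T = T
(~R -> ~Q) <-> (P xor S) = T <-> T = T
S xor P = T xor F = T
((~R -> ~Q) <-> (P xor S)) -> (S xor P) = T -> T = T
~(((~R -> ~Q) <-> (P xor S)) -> (S xor P)) = ~T = F
Thus (B) is false.

(C): In symbols: (~P & S) nor ~(~R <-> Q)

~P = ~F = T
~P & S = T & T = T
~R = ~F = T
~R <-> Q = T <-> F = F
~(~R <-> Q) = ~F = T
(~P & S) nor ~(~R <-> Q) = T nor T = F
Hence (C) is false.

Count: 0.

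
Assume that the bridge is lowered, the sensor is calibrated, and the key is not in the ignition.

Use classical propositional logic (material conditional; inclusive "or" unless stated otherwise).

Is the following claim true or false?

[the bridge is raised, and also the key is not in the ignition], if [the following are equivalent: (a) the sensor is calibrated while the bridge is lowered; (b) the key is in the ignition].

The statement is true.

Let Q = "the sensor is calibrated" (T), P = "the bridge is raised" (F), R = "the key is in the ignition" (F).
This is ((Q & ~P) <-> R) -> (P & ~R).

~P = ~F = T
Q & ~P = T & T = T
(Q & ~P) <-> R = T <-> F = F
~R = ~F = T
P & ~R = F & T = F
((Q & ~P) <-> R) -> (P & ~R) = F -> F = T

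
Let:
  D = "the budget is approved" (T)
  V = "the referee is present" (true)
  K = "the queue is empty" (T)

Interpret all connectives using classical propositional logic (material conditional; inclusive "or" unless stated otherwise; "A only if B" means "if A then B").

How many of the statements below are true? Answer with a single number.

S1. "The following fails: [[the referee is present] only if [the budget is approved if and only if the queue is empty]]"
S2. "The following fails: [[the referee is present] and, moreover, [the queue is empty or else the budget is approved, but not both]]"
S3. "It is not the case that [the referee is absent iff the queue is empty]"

2

S1: This is ~(V -> (D <-> K)).

D <-> K = T <-> T = T
V -> (D <-> K) = T -> T = T
~(V -> (D <-> K)) = ~T = F
Hence S1 is false.

S2: Formalization: ~(V & (K xor D))

K xor D = T xor T = F
V & (K xor D) = T & F = F
~(V & (K xor D)) = ~F = T
Hence S2 is true.

S3: Formalization: ~(~V <-> K)

~V = ~T = F
~V <-> K = F <-> T = F
~(~V <-> K) = ~F = T
So S3 is true.

2 of the 3 statements are true (S2, S3).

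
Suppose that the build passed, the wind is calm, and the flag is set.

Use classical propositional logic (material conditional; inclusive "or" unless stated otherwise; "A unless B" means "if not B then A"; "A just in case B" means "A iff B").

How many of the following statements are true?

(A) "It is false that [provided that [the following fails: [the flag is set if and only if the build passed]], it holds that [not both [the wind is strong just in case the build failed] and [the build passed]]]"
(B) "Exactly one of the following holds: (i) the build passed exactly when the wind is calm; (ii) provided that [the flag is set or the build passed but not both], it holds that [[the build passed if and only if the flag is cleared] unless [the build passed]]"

0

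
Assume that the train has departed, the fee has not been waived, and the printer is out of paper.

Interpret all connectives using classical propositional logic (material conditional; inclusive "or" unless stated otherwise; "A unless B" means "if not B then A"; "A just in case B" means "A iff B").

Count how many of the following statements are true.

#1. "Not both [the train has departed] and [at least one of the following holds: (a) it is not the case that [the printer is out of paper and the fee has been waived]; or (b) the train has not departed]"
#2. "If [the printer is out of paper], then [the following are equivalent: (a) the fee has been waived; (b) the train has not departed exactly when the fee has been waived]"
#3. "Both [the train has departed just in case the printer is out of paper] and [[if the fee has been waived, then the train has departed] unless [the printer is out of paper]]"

1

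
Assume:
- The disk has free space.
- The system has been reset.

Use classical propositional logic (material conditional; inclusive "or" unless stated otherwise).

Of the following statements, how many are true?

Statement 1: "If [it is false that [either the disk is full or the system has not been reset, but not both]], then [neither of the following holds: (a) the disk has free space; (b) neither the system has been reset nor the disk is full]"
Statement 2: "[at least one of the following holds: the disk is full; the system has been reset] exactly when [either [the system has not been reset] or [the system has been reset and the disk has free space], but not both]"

1

Let P = "the disk is full" (False), Q = "the system has been reset" (True).

Statement 1: Parsed as not (P xor not Q) -> (not P nor (Q nor P))

not Q = not True = False
P xor not Q = False xor False = False
not (P xor not Q) = not False = True
not P = not False = True
Q nor P = True nor False = False
not P nor (Q nor P) = True nor False = False
not (P xor not Q) -> (not P nor (Q nor P)) = True -> False = False
Thus Statement 1 is false.

Statement 2: This is (P or Q) iff (not Q xor (Q and not P)).

P or Q = False or True = True
not Q = not True = False
not P = not False = True
Q and not P = True and True = True
not Q xor (Q and not P) = False xor True = True
(P or Q) iff (not Q xor (Q and not P)) = True iff True = True
Hence Statement 2 is true.

Count: 1.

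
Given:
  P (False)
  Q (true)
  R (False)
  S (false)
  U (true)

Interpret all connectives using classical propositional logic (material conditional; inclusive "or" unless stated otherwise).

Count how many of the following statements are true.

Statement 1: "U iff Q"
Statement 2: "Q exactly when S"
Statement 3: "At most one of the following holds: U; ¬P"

Statement 1: Parsed as U ↔ Q

U ↔ Q = T ↔ T = T
Thus Statement 1 is true.

Statement 2: Parsed as Q ↔ S

Q ↔ S = T ↔ F = F
Hence Statement 2 is false.

Statement 3: This is U ↑ ¬P.

¬P = ¬F = T
U ↑ ¬P = T ↑ T = F
Thus Statement 3 is false.

True statements: 1 (Statement 1).

1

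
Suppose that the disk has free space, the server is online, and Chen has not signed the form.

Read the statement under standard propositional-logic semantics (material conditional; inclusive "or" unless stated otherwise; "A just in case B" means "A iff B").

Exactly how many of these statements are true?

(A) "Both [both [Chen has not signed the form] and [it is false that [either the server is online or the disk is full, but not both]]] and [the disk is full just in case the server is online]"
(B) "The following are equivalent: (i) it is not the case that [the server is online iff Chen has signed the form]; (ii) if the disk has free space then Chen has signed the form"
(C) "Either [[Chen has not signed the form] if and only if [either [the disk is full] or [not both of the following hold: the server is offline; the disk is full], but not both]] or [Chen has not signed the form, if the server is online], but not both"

0

Let R = "Chen has signed the form" (F), Q = "the server is online" (T), P = "the disk is full" (F).

(A): This is (~R & ~(Q xor P)) & (P <-> Q).

~R = ~F = T
Q xor P = T xor F = T
~(Q xor P) = ~T = F
~R & ~(Q xor P) = T & F = F
P <-> Q = F <-> T = F
(~R & ~(Q xor P)) & (P <-> Q) = F & F = F
Hence (A) is false.

(B): In symbols: ~(Q <-> R) <-> (~P -> R)

Q <-> R = T <-> F = F
~(Q <-> R) = ~F = T
~P = ~F = T
~P -> R = T -> F = F
~(Q <-> R) <-> (~P -> R) = T <-> F = F
Hence (B) is false.

(C): Parsed as (~R <-> (P xor (~Q nand P))) xor (Q -> ~R)

~R = ~F = T
~Q = ~T = F
~Q nand P = F nand F = T
P xor (~Q nand P) = F xor T = T
~R <-> (P xor (~Q nand P)) = T <-> T = T
~R = ~F = T
Q -> ~R = T -> T = T
(~R <-> (P xor (~Q nand P))) xor (Q -> ~R) = T xor T = F
Thus (C) is false.

Count: 0.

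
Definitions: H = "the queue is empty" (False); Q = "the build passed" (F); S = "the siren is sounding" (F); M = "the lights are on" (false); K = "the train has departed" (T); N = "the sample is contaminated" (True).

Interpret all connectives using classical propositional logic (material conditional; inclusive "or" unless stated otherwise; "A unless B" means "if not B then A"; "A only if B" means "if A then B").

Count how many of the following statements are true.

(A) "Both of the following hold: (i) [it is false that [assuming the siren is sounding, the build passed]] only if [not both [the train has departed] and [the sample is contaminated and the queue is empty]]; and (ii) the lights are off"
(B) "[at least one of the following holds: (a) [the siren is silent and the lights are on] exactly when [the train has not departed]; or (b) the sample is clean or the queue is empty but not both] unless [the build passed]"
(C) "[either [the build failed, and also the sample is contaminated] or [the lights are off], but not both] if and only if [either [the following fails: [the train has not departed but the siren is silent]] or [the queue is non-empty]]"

2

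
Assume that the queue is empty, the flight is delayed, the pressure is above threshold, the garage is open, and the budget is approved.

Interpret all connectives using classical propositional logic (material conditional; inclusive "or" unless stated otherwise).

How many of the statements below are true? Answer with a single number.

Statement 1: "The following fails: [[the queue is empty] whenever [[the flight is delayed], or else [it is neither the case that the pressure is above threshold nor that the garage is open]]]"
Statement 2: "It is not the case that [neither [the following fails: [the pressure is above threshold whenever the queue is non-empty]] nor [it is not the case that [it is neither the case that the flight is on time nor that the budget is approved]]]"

Let K = "the flight is delayed" (T), P = "the pressure is above threshold" (T), S = "the garage is closed" (F), U = "the queue is empty" (T), W = "the budget is approved" (T).

Statement 1: This is ¬((K ∨ (P ↓ ¬S)) → U).

¬S = ¬F = T
P ↓ ¬S = T ↓ T = F
K ∨ (P ↓ ¬S) = T ∨ F = T
(K ∨ (P ↓ ¬S)) → U = T → T = T
¬((K ∨ (P ↓ ¬S)) → U) = ¬T = F
Thus Statement 1 is false.

Statement 2: In symbols: ¬(¬(¬U → P) ↓ ¬(¬K ↓ W))

¬U = ¬T = F
¬U → P = F → T = T
¬(¬U → P) = ¬T = F
¬K = ¬T = F
¬K ↓ W = F ↓ T = F
¬(¬K ↓ W) = ¬F = T
¬(¬U → P) ↓ ¬(¬K ↓ W) = F ↓ T = F
¬(¬(¬U → P) ↓ ¬(¬K ↓ W)) = ¬F = T
Thus Statement 2 is true.

True statements: 1.

1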